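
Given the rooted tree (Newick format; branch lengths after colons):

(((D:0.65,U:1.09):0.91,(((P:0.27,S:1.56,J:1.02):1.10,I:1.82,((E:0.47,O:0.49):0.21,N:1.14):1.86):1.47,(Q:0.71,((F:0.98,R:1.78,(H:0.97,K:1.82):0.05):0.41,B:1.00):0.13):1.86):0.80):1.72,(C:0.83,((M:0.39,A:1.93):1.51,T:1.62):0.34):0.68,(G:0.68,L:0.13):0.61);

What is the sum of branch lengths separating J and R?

7.77

The path runs J → … → MRCA → … → R; the MRCA is the node subtending (((P,S,J),I,((E,O),N)),(Q,((F,R,(H,K)),B))).
Branch lengths along that path: 1.02 + 1.10 + 1.47 + 1.86 + 0.13 + 0.41 + 1.78 = 7.77.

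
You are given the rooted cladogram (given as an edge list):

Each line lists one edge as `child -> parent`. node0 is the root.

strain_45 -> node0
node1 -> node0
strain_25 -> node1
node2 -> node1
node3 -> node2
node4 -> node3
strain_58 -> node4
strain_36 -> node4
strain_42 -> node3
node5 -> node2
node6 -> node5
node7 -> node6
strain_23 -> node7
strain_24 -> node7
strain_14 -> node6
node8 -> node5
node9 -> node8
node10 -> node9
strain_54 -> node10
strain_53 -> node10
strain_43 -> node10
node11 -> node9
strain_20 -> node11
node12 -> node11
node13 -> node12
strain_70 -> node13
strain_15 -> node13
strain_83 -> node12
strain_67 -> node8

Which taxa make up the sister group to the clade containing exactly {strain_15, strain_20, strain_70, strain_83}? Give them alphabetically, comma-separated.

The clade containing exactly {strain_15, strain_20, strain_70, strain_83} attaches to the tree at the node subtending ((strain_54,strain_53,strain_43),(strain_20,((strain_70,strain_15),strain_83))).
The other lineage descending from that same node — the sister group — is (strain_54,strain_53,strain_43); its 3 tips in alphabetical order are the answer.

strain_43, strain_53, strain_54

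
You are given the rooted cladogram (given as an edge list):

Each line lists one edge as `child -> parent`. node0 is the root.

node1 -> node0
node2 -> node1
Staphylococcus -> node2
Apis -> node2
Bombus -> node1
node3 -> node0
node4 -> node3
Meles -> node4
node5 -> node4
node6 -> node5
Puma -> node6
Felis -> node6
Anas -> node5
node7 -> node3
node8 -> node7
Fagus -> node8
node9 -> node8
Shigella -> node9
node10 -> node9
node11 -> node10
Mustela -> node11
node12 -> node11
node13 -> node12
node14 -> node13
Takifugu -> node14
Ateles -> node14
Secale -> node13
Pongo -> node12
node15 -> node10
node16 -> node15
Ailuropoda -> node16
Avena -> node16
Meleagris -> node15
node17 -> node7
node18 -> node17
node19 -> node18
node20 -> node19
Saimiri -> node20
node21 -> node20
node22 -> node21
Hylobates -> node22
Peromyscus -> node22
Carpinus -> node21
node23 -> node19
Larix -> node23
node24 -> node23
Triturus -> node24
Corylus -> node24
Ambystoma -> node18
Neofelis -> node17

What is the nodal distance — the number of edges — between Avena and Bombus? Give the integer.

The MRCA of Avena and Bombus is the root of the tree.
From Avena up to that node: 8 branches. From Bombus up to the same node: 2 branches. Total: 8 + 2 = 10.

10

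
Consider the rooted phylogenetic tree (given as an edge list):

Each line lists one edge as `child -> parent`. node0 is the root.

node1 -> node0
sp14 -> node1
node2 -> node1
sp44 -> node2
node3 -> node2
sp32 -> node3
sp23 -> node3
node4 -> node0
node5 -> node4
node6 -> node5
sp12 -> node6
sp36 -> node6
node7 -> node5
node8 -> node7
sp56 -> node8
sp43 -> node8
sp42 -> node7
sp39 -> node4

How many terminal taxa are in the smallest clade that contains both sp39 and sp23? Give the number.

10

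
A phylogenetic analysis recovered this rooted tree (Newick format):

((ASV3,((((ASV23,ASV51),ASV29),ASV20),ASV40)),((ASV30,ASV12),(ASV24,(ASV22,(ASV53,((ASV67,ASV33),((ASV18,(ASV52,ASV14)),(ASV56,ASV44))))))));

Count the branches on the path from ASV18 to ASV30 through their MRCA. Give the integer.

9

The MRCA of ASV18 and ASV30 is the node subtending ((ASV30,ASV12),(ASV24,(ASV22,(ASV53,((ASV67,ASV33),((ASV18,(ASV52,ASV14)),(ASV56,ASV44))))))).
From ASV18 up to that node: 7 branches. From ASV30 up to the same node: 2 branches. Total: 7 + 2 = 9.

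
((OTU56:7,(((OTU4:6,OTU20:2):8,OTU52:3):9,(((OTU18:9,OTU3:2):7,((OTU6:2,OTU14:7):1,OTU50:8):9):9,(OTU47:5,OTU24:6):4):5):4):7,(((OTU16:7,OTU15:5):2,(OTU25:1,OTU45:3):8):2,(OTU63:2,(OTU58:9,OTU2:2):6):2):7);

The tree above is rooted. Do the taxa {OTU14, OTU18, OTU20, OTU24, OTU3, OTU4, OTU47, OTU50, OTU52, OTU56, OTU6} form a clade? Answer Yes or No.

Yes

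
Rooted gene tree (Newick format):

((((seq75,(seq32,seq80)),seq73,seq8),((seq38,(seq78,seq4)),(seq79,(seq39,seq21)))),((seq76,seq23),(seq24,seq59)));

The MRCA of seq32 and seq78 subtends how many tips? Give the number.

11

The MRCA of seq32 and seq78 is the node subtending (((seq75,(seq32,seq80)),seq73,seq8),((seq38,(seq78,seq4)),(seq79,(seq39,seq21)))).
That clade contains 11 terminal taxa: seq21, seq32, seq38, seq39, seq4, seq73, seq75, seq78, seq79, seq8, seq80.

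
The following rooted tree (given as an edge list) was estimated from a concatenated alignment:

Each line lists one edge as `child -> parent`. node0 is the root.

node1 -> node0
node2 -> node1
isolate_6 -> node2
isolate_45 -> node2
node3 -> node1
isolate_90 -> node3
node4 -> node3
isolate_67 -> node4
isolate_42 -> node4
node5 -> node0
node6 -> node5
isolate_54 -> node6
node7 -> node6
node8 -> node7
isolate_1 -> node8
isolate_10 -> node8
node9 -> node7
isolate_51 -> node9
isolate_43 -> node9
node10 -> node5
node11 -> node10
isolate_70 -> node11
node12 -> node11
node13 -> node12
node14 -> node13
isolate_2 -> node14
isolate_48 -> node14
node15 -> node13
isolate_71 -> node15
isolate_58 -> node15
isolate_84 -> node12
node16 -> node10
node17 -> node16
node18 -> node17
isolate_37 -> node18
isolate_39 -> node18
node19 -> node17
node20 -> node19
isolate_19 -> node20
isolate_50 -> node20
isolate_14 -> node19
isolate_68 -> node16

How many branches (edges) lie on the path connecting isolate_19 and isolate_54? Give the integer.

8

The MRCA of isolate_19 and isolate_54 is the node subtending ((isolate_54,((isolate_1,isolate_10),(isolate_51,isolate_43))),((isolate_70,(((isolate_2,isolate_48),(isolate_71,isolate_58)),isolate_84)),(((isolate_37,isolate_39),((isolate_19,isolate_50),isolate_14)),isolate_68))).
From isolate_19 up to that node: 6 branches. From isolate_54 up to the same node: 2 branches. Total: 6 + 2 = 8.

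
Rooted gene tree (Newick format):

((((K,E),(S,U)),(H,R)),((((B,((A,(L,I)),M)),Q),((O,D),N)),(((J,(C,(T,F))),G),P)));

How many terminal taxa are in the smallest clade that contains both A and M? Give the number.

The MRCA of A and M is the node subtending ((A,(L,I)),M).
That clade contains 4 terminal taxa: A, I, L, M.

4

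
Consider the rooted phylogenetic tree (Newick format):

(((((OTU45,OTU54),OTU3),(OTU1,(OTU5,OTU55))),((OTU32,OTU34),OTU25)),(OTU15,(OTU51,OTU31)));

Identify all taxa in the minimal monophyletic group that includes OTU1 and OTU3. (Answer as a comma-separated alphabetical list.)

Tracing OTU1: it sits inside (OTU1,(OTU5,OTU55)).
Tracing OTU3: it sits inside ((OTU45,OTU54),OTU3).
The smallest clade enclosing both is (((OTU45,OTU54),OTU3),(OTU1,(OTU5,OTU55))); the answer is its 6 terminal taxa in alphabetical order.

OTU1, OTU3, OTU45, OTU5, OTU54, OTU55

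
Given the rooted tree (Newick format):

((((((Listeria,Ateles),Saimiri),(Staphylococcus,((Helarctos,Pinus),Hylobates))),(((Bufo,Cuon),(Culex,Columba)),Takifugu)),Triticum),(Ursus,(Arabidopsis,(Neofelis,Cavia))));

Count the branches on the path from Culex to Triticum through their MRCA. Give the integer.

6

The MRCA of Culex and Triticum is the node subtending (((((Listeria,Ateles),Saimiri),(Staphylococcus,((Helarctos,Pinus),Hylobates))),(((Bufo,Cuon),(Culex,Columba)),Takifugu)),Triticum).
From Culex up to that node: 5 branches. From Triticum up to the same node: 1 branch. Total: 5 + 1 = 6.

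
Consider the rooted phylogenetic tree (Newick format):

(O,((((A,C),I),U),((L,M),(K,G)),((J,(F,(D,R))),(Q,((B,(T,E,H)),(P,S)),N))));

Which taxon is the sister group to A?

C

A attaches to the tree at the node subtending (A,C).
The other lineage descending from that same node — the sister group — is the single tip C.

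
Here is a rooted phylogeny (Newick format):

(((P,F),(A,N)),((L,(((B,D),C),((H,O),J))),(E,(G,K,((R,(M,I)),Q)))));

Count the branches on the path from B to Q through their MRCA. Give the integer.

The MRCA of B and Q is the node subtending ((L,(((B,D),C),((H,O),J))),(E,(G,K,((R,(M,I)),Q)))).
From B up to that node: 5 branches. From Q up to the same node: 4 branches. Total: 5 + 4 = 9.

9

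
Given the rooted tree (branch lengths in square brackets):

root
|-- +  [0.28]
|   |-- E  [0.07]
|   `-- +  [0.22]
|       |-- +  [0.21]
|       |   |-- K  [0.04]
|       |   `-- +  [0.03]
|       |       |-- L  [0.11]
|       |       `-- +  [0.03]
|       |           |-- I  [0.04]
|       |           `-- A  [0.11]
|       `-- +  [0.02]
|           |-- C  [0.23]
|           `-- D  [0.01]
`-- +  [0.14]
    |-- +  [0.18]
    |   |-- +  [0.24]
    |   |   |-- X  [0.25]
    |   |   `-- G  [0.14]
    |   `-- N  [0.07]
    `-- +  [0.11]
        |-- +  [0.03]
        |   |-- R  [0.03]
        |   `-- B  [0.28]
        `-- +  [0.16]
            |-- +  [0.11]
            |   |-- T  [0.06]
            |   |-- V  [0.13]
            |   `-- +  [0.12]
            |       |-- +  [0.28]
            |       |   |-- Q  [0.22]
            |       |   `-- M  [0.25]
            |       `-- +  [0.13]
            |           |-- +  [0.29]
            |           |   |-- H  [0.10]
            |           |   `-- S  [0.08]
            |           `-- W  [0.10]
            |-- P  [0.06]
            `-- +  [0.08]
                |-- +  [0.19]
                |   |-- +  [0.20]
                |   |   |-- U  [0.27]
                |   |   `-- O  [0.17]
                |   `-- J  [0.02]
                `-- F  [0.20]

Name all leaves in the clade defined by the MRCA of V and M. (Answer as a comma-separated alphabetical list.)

Tracing V: it sits inside (T,V,((Q,M),((H,S),W))).
Tracing M: it sits inside (Q,M).
The smallest clade enclosing both is (T,V,((Q,M),((H,S),W))); the answer is its 7 terminal taxa in alphabetical order.

H, M, Q, S, T, V, W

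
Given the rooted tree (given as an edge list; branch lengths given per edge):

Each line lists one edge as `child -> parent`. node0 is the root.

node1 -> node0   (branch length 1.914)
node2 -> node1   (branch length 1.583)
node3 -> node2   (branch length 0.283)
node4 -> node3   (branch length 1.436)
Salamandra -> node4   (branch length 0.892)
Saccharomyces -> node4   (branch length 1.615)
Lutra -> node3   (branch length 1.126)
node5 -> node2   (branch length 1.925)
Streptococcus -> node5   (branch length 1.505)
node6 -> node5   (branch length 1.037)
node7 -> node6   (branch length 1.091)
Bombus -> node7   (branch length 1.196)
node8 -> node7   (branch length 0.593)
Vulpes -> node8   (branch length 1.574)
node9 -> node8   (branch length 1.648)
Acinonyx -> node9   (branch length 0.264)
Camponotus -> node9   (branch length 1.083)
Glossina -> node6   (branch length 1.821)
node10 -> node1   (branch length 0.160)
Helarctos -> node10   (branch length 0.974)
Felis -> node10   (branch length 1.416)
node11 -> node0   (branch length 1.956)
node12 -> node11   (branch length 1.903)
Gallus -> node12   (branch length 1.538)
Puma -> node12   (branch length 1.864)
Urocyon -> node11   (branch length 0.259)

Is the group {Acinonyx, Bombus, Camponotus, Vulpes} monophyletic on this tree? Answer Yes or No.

Yes

The most recent common ancestor of these taxa subtends (Bombus,(Vulpes,(Acinonyx,Camponotus))).
That clade has exactly 4 tips — every listed taxon and nothing else — so the group is monophyletic.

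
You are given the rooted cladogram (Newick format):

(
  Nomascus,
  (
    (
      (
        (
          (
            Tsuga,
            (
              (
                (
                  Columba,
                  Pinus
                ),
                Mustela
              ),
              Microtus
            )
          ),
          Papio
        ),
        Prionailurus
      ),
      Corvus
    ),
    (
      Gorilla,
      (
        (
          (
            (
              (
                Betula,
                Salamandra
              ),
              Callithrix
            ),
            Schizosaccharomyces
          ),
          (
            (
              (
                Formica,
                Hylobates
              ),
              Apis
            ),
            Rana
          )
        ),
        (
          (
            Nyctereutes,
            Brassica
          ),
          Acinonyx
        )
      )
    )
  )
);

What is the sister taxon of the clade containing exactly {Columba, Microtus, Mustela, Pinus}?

The clade containing exactly {Columba, Microtus, Mustela, Pinus} attaches to the tree at the node subtending (Tsuga,(((Columba,Pinus),Mustela),Microtus)).
The other lineage descending from that same node — the sister group — is the single tip Tsuga.

Tsuga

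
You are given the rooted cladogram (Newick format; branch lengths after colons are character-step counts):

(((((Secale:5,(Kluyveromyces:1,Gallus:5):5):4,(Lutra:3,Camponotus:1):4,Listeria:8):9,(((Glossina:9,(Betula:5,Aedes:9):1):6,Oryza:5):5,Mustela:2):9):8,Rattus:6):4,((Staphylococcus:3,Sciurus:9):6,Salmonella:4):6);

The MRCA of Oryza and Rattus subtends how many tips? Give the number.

12

The MRCA of Oryza and Rattus is the node subtending ((((Secale,(Kluyveromyces,Gallus)),(Lutra,Camponotus),Listeria),(((Glossina,(Betula,Aedes)),Oryza),Mustela)),Rattus).
That clade contains 12 terminal taxa: Aedes, Betula, Camponotus, Gallus, Glossina, Kluyveromyces, Listeria, Lutra, Mustela, Oryza, Rattus, Secale.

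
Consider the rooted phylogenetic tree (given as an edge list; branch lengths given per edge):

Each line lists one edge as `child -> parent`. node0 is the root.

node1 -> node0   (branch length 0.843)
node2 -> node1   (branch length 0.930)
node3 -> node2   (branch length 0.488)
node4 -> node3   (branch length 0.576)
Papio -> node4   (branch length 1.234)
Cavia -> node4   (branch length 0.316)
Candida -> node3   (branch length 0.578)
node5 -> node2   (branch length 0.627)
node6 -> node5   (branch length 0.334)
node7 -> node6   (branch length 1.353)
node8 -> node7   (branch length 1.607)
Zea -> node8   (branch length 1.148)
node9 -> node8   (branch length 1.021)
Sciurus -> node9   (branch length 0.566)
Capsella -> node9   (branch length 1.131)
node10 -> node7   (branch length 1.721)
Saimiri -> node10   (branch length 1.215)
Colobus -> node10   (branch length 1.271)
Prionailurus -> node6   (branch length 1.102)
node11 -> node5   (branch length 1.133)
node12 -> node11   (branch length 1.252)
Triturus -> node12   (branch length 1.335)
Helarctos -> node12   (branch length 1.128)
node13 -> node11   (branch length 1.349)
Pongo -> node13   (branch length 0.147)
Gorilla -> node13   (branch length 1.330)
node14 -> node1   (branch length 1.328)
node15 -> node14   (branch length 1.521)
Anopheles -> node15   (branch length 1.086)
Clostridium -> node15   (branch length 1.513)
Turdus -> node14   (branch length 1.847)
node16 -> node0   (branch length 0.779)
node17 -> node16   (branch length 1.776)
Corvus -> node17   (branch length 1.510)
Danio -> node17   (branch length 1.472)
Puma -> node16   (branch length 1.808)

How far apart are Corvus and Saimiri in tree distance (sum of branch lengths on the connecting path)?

The path runs Corvus → … → MRCA → … → Saimiri; the MRCA is the root of the tree.
Branch lengths along that path: 1.510 + 1.776 + 0.779 + 0.843 + 0.930 + 0.627 + 0.334 + 1.353 + 1.721 + 1.215 = 11.088.

11.088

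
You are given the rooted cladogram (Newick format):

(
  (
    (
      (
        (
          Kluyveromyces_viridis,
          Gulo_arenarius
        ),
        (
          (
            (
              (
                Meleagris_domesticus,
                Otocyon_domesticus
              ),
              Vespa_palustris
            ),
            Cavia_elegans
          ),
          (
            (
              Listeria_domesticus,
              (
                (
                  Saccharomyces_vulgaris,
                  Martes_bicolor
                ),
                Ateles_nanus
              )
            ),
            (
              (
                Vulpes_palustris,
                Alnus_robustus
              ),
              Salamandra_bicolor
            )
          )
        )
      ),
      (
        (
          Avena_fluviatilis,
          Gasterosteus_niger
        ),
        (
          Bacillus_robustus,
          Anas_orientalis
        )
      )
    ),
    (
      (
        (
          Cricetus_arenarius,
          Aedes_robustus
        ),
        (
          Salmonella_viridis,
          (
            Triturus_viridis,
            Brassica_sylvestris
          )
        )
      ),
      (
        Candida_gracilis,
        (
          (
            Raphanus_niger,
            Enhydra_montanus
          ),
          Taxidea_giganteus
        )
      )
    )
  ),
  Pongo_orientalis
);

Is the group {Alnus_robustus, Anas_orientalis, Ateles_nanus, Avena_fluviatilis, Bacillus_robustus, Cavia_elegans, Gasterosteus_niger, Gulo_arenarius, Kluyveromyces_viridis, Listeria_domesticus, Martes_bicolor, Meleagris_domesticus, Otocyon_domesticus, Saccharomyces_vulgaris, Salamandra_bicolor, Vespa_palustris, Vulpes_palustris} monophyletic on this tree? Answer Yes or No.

The most recent common ancestor of these taxa subtends (((Kluyveromyces_viridis,Gulo_arenarius),((((Meleagris_domesticus,Otocyon_domesticus),Vespa_palustris),Cavia_elegans),((Listeria_domesticus,((Saccharomyces_vulgaris,Martes_bicolor),Ateles_nanus)),((Vulpes_palustris,Alnus_robustus),Salamandra_bicolor)))),((Avena_fluviatilis,Gasterosteus_niger),(Bacillus_robustus,Anas_orientalis))).
That clade has exactly 17 tips — every listed taxon and nothing else — so the group is monophyletic.

Yes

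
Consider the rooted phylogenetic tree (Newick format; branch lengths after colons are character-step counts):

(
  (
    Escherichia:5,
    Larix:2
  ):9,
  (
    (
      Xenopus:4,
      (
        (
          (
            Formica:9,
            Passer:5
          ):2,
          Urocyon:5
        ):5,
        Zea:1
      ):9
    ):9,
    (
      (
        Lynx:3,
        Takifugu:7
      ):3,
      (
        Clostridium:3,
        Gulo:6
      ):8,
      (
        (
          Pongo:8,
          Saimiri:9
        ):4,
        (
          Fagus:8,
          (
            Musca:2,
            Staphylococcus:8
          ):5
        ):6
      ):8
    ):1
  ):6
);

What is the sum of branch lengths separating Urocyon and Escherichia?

The path runs Urocyon → … → MRCA → … → Escherichia; the MRCA is the root of the tree.
Branch lengths along that path: 5 + 5 + 9 + 9 + 6 + 9 + 5 = 48.

48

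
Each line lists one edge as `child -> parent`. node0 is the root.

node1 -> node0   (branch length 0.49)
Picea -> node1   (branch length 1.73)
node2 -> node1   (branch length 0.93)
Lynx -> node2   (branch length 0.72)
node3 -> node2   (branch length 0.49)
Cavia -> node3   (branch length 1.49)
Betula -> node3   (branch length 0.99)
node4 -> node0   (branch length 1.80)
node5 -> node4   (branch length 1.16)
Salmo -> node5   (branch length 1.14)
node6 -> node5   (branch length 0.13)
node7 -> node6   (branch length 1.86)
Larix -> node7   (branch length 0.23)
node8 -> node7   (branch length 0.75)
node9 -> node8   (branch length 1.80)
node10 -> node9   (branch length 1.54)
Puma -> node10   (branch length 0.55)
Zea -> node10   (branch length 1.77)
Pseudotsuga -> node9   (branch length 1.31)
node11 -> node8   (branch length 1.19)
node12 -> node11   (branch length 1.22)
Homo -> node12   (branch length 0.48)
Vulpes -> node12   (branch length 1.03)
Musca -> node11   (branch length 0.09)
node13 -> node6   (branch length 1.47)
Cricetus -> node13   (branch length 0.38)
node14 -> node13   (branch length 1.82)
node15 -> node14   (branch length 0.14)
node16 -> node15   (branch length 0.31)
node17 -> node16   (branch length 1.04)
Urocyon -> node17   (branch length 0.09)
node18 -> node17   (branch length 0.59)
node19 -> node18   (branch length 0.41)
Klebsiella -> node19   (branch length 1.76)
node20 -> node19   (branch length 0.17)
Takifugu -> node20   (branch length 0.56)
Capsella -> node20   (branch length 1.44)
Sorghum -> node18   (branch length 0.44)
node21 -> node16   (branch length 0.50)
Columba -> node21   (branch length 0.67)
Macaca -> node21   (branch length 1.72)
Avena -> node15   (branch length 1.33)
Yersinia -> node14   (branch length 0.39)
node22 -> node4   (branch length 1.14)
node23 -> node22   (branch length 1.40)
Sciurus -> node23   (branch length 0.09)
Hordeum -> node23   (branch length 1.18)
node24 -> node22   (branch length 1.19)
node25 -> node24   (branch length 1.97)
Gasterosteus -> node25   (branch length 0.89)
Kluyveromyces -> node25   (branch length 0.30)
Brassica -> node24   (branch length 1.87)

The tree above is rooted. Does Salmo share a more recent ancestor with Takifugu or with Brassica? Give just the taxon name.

The MRCA of Salmo and Takifugu subtends (Salmo,((Larix,(((Puma,Zea),Pseudotsuga),((Homo,Vulpes),Musca))),(Cricetus,((((Urocyon,((Klebsiella,(Takifugu,Capsella)),Sorghum)),(Columba,Macaca)),Avena),Yersinia)))) (18 taxa).
The MRCA of Salmo and Brassica subtends ((Salmo,((Larix,(((Puma,Zea),Pseudotsuga),((Homo,Vulpes),Musca))),(Cricetus,((((Urocyon,((Klebsiella,(Takifugu,Capsella)),Sorghum)),(Columba,Macaca)),Avena),Yersinia)))),((Sciurus,Hordeum),((Gasterosteus,Kluyveromyces),Brassica))) (23 taxa).
The first is nested inside the second, so Salmo shares a more recent common ancestor with Takifugu.

Takifugu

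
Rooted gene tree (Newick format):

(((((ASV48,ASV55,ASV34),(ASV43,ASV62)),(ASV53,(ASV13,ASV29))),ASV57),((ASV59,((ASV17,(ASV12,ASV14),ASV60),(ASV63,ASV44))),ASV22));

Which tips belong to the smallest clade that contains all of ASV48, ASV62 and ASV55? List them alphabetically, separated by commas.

ASV34, ASV43, ASV48, ASV55, ASV62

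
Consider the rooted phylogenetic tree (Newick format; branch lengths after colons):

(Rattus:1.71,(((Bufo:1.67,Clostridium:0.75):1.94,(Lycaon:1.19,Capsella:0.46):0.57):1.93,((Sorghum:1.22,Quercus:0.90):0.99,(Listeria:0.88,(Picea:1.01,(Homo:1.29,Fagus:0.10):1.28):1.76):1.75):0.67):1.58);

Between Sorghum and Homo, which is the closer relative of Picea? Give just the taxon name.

The MRCA of Picea and Homo subtends (Picea,(Homo,Fagus)) (3 taxa).
The MRCA of Picea and Sorghum subtends ((Sorghum,Quercus),(Listeria,(Picea,(Homo,Fagus)))) (6 taxa).
The first is nested inside the second, so Picea shares a more recent common ancestor with Homo.

Homo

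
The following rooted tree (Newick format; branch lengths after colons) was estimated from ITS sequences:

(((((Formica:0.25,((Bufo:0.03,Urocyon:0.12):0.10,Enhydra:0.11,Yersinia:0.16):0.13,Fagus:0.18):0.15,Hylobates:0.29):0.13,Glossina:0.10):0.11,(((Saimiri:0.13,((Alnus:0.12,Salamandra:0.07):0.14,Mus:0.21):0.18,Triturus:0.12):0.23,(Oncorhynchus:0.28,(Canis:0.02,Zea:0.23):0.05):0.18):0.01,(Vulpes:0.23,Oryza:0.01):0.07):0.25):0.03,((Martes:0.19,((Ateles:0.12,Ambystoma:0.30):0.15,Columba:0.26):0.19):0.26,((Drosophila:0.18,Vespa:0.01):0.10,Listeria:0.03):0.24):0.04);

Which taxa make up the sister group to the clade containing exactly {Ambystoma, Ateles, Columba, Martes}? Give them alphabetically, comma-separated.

Drosophila, Listeria, Vespa

The clade containing exactly {Ambystoma, Ateles, Columba, Martes} attaches to the tree at the node subtending ((Martes,((Ateles,Ambystoma),Columba)),((Drosophila,Vespa),Listeria)).
The other lineage descending from that same node — the sister group — is ((Drosophila,Vespa),Listeria); its 3 tips in alphabetical order are the answer.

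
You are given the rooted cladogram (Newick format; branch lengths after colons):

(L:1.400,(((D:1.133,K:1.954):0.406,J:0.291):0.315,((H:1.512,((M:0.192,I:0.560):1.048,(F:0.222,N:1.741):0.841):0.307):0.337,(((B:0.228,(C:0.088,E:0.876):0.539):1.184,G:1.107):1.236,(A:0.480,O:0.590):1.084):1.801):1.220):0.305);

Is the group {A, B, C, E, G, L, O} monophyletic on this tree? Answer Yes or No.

The MRCA of the listed taxa is the root, so the smallest clade containing them is the whole tree.
That clade also contains D, F, H, I, J, K, M, N, which are not in the proposed group, so the group is not monophyletic.

No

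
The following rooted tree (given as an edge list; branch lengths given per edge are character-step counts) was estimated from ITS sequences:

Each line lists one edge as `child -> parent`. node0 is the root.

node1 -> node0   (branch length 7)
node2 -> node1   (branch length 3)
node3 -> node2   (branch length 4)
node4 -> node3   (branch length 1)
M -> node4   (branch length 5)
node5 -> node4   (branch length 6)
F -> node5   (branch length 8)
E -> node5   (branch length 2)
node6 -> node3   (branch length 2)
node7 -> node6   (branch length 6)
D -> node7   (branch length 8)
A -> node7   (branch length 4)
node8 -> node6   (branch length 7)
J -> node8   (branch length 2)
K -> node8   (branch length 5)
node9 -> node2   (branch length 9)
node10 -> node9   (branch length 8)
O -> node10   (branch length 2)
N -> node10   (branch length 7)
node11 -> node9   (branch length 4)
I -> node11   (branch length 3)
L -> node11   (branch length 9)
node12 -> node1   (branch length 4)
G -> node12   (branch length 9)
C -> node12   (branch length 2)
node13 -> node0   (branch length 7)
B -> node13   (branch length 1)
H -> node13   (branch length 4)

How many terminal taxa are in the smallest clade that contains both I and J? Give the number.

11

The MRCA of I and J is the node subtending (((M,(F,E)),((D,A),(J,K))),((O,N),(I,L))).
That clade contains 11 terminal taxa: A, D, E, F, I, J, K, L, M, N, O.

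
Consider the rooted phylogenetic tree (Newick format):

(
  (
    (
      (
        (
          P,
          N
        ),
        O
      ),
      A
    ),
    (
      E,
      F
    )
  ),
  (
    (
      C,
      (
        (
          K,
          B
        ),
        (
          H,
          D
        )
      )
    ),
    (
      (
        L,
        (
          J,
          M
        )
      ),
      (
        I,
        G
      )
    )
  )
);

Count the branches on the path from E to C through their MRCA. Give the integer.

The MRCA of E and C is the root of the tree.
From E up to that node: 3 branches. From C up to the same node: 3 branches. Total: 3 + 3 = 6.

6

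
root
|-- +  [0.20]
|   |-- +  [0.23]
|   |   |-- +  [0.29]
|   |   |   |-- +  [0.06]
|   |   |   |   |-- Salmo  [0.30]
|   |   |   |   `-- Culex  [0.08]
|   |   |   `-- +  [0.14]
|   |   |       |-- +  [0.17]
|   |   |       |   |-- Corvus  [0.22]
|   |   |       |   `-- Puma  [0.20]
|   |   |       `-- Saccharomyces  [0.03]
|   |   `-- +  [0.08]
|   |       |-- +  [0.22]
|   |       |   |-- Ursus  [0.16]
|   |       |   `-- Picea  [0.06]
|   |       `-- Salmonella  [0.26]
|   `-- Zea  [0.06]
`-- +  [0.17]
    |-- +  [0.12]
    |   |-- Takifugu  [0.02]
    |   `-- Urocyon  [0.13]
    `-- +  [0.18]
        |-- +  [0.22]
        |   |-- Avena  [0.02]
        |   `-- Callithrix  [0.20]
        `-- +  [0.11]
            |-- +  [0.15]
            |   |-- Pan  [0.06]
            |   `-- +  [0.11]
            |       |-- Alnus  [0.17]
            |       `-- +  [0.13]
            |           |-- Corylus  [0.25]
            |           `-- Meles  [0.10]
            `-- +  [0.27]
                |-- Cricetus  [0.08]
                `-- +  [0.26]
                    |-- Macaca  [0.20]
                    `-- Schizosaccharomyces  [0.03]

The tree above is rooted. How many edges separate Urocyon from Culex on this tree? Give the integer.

8

The MRCA of Urocyon and Culex is the root of the tree.
From Urocyon up to that node: 3 branches. From Culex up to the same node: 5 branches. Total: 3 + 5 = 8.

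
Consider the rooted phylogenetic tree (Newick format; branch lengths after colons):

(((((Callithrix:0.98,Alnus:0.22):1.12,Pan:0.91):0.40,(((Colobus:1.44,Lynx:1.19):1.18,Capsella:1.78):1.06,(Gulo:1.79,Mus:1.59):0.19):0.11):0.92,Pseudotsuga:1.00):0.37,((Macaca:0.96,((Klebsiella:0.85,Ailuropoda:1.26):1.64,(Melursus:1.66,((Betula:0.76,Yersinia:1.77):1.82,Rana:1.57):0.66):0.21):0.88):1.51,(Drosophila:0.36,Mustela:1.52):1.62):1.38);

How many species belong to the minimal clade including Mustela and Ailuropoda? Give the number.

The MRCA of Mustela and Ailuropoda is the node subtending ((Macaca,((Klebsiella,Ailuropoda),(Melursus,((Betula,Yersinia),Rana)))),(Drosophila,Mustela)).
That clade contains 9 terminal taxa: Ailuropoda, Betula, Drosophila, Klebsiella, Macaca, Melursus, Mustela, Rana, Yersinia.

9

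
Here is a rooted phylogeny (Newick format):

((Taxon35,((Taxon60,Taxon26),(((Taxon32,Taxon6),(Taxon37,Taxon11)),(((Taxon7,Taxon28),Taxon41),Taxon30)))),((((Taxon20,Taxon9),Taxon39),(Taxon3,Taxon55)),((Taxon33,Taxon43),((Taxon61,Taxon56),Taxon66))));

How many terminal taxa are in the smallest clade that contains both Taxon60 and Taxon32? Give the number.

10

The MRCA of Taxon60 and Taxon32 is the node subtending ((Taxon60,Taxon26),(((Taxon32,Taxon6),(Taxon37,Taxon11)),(((Taxon7,Taxon28),Taxon41),Taxon30))).
That clade contains 10 terminal taxa: Taxon11, Taxon26, Taxon28, Taxon30, Taxon32, Taxon37, Taxon41, Taxon6, Taxon60, Taxon7.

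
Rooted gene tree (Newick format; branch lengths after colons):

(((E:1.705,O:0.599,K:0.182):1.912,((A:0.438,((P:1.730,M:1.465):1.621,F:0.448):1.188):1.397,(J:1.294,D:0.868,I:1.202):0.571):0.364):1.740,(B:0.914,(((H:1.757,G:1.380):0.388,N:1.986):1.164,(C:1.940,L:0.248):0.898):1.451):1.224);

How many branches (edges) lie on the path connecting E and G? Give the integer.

The MRCA of E and G is the root of the tree.
From E up to that node: 3 branches. From G up to the same node: 5 branches. Total: 3 + 5 = 8.

8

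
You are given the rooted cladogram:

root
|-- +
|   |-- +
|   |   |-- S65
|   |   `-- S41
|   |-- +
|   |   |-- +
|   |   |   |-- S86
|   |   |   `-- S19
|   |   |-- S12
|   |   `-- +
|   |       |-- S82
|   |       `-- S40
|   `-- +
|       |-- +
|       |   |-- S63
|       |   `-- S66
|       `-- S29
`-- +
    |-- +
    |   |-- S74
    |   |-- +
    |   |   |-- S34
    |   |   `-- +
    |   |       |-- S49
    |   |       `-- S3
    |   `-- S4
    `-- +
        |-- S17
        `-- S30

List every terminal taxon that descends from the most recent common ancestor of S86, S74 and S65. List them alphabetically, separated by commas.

Tracing S86: it sits inside (S86,S19).
Tracing S74: it sits inside (S74,(S34,(S49,S3)),S4).
Tracing S65: it sits inside (S65,S41).
The smallest clade enclosing all 3 is the whole tree (their MRCA is the root), so the answer is all 17 tips in alphabetical order.

S12, S17, S19, S29, S3, S30, S34, S4, S40, S41, S49, S63, S65, S66, S74, S82, S86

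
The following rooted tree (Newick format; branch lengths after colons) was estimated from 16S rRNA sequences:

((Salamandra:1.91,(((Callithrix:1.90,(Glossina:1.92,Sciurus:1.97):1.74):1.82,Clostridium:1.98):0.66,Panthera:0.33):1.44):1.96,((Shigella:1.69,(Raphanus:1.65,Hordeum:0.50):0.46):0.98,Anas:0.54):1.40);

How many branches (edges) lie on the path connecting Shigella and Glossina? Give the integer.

The MRCA of Shigella and Glossina is the root of the tree.
From Shigella up to that node: 3 branches. From Glossina up to the same node: 6 branches. Total: 3 + 6 = 9.

9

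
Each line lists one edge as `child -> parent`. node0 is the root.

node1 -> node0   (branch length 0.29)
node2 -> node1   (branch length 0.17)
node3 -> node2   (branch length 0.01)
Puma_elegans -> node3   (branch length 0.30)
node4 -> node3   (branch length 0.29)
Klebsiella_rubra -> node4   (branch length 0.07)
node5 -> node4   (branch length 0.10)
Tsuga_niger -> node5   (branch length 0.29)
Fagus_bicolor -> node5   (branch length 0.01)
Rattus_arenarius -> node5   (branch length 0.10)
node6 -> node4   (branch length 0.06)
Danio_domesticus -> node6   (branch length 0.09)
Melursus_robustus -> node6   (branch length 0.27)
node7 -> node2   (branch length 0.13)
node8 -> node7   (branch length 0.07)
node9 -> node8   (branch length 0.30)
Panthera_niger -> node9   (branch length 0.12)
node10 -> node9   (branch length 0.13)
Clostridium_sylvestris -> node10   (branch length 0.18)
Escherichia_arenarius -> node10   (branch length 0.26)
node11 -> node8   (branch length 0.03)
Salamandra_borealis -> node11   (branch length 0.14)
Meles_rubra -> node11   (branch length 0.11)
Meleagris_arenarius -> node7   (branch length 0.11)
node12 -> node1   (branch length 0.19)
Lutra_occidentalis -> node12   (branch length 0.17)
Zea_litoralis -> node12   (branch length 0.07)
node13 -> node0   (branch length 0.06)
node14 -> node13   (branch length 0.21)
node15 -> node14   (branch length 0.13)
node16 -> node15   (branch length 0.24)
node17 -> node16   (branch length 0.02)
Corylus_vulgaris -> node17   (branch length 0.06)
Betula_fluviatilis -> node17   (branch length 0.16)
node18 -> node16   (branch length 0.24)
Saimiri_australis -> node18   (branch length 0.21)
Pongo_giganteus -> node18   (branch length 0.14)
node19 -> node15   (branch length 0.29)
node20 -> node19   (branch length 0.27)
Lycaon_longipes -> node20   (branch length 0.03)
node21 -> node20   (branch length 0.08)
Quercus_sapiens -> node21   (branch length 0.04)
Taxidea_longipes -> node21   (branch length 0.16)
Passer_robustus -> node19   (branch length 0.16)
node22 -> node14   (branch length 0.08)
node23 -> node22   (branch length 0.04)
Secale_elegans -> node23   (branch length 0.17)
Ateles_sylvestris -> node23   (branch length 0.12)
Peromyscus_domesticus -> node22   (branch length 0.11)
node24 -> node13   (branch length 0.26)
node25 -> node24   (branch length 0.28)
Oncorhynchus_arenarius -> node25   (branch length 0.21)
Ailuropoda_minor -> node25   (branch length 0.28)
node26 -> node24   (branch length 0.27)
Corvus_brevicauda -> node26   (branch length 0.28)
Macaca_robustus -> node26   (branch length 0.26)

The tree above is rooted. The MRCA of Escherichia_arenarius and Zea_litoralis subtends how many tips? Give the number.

15

The MRCA of Escherichia_arenarius and Zea_litoralis is the node subtending (((Puma_elegans,(Klebsiella_rubra,(Tsuga_niger,Fagus_bicolor,Rattus_arenarius),(Danio_domesticus,Melursus_robustus))),(((Panthera_niger,(Clostridium_sylvestris,Escherichia_arenarius)),(Salamandra_borealis,Meles_rubra)),Meleagris_arenarius)),(Lutra_occidentalis,Zea_litoralis)).
That clade contains 15 terminal taxa: Clostridium_sylvestris, Danio_domesticus, Escherichia_arenarius, Fagus_bicolor, Klebsiella_rubra, Lutra_occidentalis, Meleagris_arenarius, Meles_rubra, Melursus_robustus, Panthera_niger, Puma_elegans, Rattus_arenarius, Salamandra_borealis, Tsuga_niger, Zea_litoralis.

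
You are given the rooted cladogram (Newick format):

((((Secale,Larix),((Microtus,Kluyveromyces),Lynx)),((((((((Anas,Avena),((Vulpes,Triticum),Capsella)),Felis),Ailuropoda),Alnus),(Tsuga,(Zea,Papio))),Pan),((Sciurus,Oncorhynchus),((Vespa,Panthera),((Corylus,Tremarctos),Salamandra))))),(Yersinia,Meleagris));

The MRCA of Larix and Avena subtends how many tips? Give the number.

The MRCA of Larix and Avena is the node subtending (((Secale,Larix),((Microtus,Kluyveromyces),Lynx)),((((((((Anas,Avena),((Vulpes,Triticum),Capsella)),Felis),Ailuropoda),Alnus),(Tsuga,(Zea,Papio))),Pan),((Sciurus,Oncorhynchus),((Vespa,Panthera),((Corylus,Tremarctos),Salamandra))))).
That clade contains 24 terminal taxa: Ailuropoda, Alnus, Anas, Avena, Capsella, Corylus, Felis, Kluyveromyces, Larix, Lynx, Microtus, Oncorhynchus, Pan, Panthera, Papio, Salamandra, Sciurus, Secale, Tremarctos, Triticum, Tsuga, Vespa, Vulpes, Zea.

24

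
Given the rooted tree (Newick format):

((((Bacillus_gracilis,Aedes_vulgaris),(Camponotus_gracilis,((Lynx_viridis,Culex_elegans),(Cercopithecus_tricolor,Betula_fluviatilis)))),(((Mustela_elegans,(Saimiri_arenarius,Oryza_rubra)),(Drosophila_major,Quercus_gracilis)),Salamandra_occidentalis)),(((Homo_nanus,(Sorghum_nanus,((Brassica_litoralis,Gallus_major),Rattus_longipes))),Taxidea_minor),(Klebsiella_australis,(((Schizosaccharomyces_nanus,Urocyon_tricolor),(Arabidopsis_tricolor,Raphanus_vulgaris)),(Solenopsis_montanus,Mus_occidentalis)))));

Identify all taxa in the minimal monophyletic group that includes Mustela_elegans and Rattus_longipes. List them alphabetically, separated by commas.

Aedes_vulgaris, Arabidopsis_tricolor, Bacillus_gracilis, Betula_fluviatilis, Brassica_litoralis, Camponotus_gracilis, Cercopithecus_tricolor, Culex_elegans, Drosophila_major, Gallus_major, Homo_nanus, Klebsiella_australis, Lynx_viridis, Mus_occidentalis, Mustela_elegans, Oryza_rubra, Quercus_gracilis, Raphanus_vulgaris, Rattus_longipes, Saimiri_arenarius, Salamandra_occidentalis, Schizosaccharomyces_nanus, Solenopsis_montanus, Sorghum_nanus, Taxidea_minor, Urocyon_tricolor

Tracing Mustela_elegans: it sits inside (Mustela_elegans,(Saimiri_arenarius,Oryza_rubra)).
Tracing Rattus_longipes: it sits inside ((Brassica_litoralis,Gallus_major),Rattus_longipes).
The smallest clade enclosing both is the whole tree (their MRCA is the root), so the answer is all 26 tips in alphabetical order.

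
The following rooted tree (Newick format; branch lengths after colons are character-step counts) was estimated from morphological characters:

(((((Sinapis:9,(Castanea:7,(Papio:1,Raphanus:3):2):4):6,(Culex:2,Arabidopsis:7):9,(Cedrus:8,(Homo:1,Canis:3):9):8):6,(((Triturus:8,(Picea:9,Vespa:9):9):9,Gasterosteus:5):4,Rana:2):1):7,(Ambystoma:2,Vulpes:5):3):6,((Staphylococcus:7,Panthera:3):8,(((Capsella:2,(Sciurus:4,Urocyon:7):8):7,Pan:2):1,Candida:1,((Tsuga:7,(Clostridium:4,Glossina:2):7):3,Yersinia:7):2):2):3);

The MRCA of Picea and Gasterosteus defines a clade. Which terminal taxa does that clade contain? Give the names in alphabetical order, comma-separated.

Gasterosteus, Picea, Triturus, Vespa

Tracing Picea: it sits inside (Picea,Vespa).
Tracing Gasterosteus: it sits inside ((Triturus,(Picea,Vespa)),Gasterosteus).
The smallest clade enclosing both is ((Triturus,(Picea,Vespa)),Gasterosteus); the answer is its 4 terminal taxa in alphabetical order.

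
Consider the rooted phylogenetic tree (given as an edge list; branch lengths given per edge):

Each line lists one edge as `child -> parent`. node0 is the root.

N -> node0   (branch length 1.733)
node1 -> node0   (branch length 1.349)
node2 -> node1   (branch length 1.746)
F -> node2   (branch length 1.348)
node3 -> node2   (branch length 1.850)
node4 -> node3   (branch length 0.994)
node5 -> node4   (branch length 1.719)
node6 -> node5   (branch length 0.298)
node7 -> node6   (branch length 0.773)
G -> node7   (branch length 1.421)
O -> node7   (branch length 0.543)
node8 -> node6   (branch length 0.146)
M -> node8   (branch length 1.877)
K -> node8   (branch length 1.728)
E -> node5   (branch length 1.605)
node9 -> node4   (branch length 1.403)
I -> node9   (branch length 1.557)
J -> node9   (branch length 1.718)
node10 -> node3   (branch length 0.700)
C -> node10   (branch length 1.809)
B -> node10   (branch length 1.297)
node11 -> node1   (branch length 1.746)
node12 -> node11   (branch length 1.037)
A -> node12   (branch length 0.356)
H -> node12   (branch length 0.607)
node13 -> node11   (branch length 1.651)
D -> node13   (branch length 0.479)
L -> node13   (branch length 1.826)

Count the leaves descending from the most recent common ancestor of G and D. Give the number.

14

The MRCA of G and D is the node subtending ((F,(((((G,O),(M,K)),E),(I,J)),(C,B))),((A,H),(D,L))).
That clade contains 14 terminal taxa: A, B, C, D, E, F, G, H, I, J, K, L, M, O.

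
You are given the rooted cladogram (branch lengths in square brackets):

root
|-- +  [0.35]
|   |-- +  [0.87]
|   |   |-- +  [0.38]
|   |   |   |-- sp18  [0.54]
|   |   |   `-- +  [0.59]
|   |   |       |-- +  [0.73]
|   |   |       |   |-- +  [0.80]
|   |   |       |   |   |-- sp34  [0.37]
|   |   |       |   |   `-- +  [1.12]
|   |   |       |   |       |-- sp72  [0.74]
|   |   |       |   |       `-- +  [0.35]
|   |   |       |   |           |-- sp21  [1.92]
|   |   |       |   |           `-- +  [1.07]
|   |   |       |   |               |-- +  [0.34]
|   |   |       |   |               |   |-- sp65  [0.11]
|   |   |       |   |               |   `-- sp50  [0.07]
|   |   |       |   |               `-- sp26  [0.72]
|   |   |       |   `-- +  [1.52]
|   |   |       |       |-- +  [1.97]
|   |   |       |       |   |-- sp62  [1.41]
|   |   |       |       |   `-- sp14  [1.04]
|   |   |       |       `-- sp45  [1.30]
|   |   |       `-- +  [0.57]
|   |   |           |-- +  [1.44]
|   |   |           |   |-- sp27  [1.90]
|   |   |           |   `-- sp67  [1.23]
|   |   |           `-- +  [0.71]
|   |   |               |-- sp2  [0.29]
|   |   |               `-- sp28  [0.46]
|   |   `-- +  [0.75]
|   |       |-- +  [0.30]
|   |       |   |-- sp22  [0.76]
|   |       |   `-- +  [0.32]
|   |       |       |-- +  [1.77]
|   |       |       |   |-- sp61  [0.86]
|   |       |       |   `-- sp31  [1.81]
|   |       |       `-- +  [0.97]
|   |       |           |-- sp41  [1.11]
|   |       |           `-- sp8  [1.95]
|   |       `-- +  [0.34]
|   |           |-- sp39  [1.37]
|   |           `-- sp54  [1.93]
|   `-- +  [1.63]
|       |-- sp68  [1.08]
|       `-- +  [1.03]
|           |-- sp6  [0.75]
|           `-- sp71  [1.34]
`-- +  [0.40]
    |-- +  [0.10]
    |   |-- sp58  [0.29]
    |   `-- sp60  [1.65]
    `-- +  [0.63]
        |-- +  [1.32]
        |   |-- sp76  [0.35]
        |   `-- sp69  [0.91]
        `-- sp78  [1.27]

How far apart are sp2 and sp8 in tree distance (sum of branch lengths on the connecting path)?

The path runs sp2 → … → MRCA → … → sp8; the MRCA is the node subtending ((sp18,(((sp34,(sp72,(sp21,((sp65,sp50),sp26)))),((sp62,sp14),sp45)),((sp27,sp67),(sp2,sp28)))),((sp22,((sp61,sp31),(sp41,sp8))),(sp39,sp54))).
Branch lengths along that path: 0.29 + 0.71 + 0.57 + 0.59 + 0.38 + 0.75 + 0.30 + 0.32 + 0.97 + 1.95 = 6.83.

6.83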